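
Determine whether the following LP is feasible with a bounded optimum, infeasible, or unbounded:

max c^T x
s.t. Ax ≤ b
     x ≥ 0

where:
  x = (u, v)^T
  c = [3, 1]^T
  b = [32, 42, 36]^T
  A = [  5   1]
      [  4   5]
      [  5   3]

Feasible with a bounded optimal solution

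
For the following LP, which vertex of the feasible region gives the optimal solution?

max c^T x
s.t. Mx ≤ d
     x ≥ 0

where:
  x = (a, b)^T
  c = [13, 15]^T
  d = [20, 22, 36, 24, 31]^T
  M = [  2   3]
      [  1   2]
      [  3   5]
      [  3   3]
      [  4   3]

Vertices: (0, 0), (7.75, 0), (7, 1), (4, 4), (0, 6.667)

Evaluate the objective at each vertex of the feasible region:
  z(0, 0) = 0
  z(7.75, 0) = 100.8
  z(7, 1) = 106
  z(4, 4) = 112  ←
  z(0, 6.667) = 100
The maximum is at a = 4, b = 4.

(4, 4)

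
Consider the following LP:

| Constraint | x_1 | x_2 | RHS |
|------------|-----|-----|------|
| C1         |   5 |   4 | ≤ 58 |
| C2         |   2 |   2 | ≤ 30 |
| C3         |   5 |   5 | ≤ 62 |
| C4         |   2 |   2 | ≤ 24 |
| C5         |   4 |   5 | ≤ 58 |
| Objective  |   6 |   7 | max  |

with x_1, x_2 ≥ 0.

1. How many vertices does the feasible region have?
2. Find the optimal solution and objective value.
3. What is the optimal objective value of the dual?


1. 5
2. x_1 = 2, x_2 = 10, z = 82
3. 82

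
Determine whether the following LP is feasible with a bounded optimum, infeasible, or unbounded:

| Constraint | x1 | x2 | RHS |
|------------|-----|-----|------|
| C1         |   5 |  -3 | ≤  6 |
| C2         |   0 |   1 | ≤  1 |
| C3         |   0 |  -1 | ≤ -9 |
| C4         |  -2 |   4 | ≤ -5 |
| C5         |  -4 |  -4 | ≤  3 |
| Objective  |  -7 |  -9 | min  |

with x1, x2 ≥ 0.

Infeasible (no feasible solution exists)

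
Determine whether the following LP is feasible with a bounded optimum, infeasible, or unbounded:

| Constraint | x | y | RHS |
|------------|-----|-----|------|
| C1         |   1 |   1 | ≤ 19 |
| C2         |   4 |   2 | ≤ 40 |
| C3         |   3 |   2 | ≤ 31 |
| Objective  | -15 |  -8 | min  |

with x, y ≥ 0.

Feasible with a bounded optimal solution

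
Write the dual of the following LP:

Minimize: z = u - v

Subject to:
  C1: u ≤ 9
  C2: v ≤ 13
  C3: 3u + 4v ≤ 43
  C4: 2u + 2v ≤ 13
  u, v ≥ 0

Primal min cᵀx s.t. Ax ≤ b, x ≥ 0  →  Dual max −bᵀy s.t. Aᵀy ≥ −c, y ≥ 0.

Maximize: z = -9y1 - 13y2 - 43y3 - 13y4

Subject to:
  y1 + 3y3 + 2y4 ≥ -1
  y2 + 4y3 + 2y4 ≥ 1
  y1, y2, y3, y4 ≥ 0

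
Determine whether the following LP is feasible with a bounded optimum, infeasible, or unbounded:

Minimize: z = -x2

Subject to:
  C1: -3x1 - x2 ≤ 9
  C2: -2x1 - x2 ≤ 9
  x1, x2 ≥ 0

Unbounded (objective can decrease without bound)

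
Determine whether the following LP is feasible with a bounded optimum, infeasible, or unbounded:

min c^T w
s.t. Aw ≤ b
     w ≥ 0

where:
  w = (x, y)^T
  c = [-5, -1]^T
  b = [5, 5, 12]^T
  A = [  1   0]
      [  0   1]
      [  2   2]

Feasible with a bounded optimal solution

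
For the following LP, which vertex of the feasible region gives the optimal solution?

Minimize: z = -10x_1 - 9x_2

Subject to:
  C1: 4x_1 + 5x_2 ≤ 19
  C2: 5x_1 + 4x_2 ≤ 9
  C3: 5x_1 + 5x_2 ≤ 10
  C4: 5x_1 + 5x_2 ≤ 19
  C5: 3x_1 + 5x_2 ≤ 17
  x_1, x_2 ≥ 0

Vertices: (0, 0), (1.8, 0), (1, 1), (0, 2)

Evaluate the objective at each vertex of the feasible region:
  z(0, 0) = 0
  z(1.8, 0) = -18
  z(1, 1) = -19  ←
  z(0, 2) = -18
The minimum is at x_1 = 1, x_2 = 1.

(1, 1)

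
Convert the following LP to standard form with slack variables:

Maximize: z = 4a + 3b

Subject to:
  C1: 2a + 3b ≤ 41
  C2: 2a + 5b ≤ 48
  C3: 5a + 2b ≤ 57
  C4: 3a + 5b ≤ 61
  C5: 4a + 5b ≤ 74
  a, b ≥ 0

max z = 4a + 3b

s.t.
  2a + 3b + s1 = 41
  2a + 5b + s2 = 48
  5a + 2b + s3 = 57
  3a + 5b + s4 = 61
  4a + 5b + s5 = 74
  a, b, s1, s2, s3, s4, s5 ≥ 0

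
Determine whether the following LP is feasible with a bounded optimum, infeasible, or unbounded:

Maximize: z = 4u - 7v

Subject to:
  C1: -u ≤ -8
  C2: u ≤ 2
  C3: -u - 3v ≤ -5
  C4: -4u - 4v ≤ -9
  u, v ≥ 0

Infeasible (no feasible solution exists)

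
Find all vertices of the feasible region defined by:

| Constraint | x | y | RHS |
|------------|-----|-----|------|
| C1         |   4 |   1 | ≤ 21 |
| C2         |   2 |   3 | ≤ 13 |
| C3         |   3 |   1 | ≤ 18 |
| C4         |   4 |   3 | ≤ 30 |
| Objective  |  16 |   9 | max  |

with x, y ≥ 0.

(0, 0), (5.25, 0), (5, 1), (0, 4.333)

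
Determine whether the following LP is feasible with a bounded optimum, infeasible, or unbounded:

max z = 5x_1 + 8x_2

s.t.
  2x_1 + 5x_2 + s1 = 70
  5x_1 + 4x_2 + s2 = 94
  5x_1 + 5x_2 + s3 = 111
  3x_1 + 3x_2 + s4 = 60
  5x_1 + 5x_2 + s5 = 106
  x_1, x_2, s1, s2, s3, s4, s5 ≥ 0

Feasible with a bounded optimal solution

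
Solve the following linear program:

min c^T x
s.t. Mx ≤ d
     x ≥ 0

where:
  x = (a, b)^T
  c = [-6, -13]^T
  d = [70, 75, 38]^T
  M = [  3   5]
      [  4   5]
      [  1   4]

Evaluate the objective at each vertex of the feasible region:
  z(0, 0) = 0
  z(18.75, 0) = -112.5
  z(10, 7) = -151  ←
  z(0, 9.5) = -123.5
The minimum is at a = 10, b = 7.

a = 10, b = 7, z = -151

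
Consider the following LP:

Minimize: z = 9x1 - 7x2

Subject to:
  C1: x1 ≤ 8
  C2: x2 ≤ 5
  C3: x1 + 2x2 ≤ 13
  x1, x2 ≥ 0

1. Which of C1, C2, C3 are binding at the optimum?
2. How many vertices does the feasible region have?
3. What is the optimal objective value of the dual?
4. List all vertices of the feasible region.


1. C2
2. 5
3. -35
4. (0, 0), (8, 0), (8, 2.5), (3, 5), (0, 5)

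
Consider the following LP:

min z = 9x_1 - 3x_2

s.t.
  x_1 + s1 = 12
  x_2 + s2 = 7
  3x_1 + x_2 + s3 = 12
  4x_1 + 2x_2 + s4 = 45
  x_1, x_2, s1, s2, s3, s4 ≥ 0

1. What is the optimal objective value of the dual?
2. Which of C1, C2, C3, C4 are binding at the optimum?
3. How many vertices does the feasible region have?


1. -21
2. C2
3. 4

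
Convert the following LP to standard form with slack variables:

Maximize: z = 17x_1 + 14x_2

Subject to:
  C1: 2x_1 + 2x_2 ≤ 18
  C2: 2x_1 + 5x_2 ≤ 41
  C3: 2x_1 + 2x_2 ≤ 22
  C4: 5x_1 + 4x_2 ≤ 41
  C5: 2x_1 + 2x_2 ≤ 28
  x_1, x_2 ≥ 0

max z = 17x_1 + 14x_2

s.t.
  2x_1 + 2x_2 + s1 = 18
  2x_1 + 5x_2 + s2 = 41
  2x_1 + 2x_2 + s3 = 22
  5x_1 + 4x_2 + s4 = 41
  2x_1 + 2x_2 + s5 = 28
  x_1, x_2, s1, s2, s3, s4, s5 ≥ 0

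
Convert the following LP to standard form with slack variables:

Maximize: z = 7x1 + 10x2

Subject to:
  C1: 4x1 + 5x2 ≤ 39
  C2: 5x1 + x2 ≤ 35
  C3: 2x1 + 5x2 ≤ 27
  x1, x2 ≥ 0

max z = 7x1 + 10x2

s.t.
  4x1 + 5x2 + s1 = 39
  5x1 + x2 + s2 = 35
  2x1 + 5x2 + s3 = 27
  x1, x2, s1, s2, s3 ≥ 0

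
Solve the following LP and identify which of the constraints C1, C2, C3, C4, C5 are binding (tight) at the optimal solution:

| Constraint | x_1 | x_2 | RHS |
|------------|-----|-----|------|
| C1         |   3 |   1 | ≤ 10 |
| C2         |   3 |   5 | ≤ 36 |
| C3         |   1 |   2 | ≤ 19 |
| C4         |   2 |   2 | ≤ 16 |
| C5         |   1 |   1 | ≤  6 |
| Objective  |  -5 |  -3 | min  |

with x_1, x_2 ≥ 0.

At x_1 = 2, x_2 = 4, compute slack b - a·x for each constraint:
  C1: 10 − 10 = 0  (binding)
  C2: 36 − 26 = 10  (slack)
  C3: 19 − 10 = 9  (slack)
  C4: 16 − 12 = 4  (slack)
  C5: 6 − 6 = 0  (binding)

Optimal: x_1 = 2, x_2 = 4
Binding: C1, C5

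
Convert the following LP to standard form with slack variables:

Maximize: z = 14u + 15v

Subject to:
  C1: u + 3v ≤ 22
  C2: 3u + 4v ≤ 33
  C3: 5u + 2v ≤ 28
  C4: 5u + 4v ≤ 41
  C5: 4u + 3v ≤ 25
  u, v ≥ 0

max z = 14u + 15v

s.t.
  u + 3v + s1 = 22
  3u + 4v + s2 = 33
  5u + 2v + s3 = 28
  5u + 4v + s4 = 41
  4u + 3v + s5 = 25
  u, v, s1, s2, s3, s4, s5 ≥ 0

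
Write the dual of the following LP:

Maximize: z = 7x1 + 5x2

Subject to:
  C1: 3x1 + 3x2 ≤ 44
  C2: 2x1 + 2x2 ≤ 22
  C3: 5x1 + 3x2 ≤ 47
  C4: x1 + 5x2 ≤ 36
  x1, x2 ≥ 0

Primal max cᵀx s.t. Ax ≤ b, x ≥ 0  →  Dual min bᵀy s.t. Aᵀy ≥ c, y ≥ 0.

Minimize: z = 44y1 + 22y2 + 47y3 + 36y4

Subject to:
  3y1 + 2y2 + 5y3 + y4 ≥ 7
  3y1 + 2y2 + 3y3 + 5y4 ≥ 5
  y1, y2, y3, y4 ≥ 0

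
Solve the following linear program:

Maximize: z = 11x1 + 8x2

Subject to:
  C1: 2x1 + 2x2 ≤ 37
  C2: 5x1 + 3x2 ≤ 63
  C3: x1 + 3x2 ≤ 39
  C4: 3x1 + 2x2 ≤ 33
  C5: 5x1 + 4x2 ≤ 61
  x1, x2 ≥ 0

Evaluate the objective at each vertex of the feasible region:
  z(0, 0) = 0
  z(11, 0) = 121
  z(5, 9) = 127  ←
  z(2.455, 12.18) = 124.5
  z(0, 13) = 104
The maximum is at x1 = 5, x2 = 9.

x1 = 5, x2 = 9, z = 127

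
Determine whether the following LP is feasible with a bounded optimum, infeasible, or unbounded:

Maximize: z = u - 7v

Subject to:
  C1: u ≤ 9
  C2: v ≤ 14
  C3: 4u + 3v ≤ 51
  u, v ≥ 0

Feasible with a bounded optimal solution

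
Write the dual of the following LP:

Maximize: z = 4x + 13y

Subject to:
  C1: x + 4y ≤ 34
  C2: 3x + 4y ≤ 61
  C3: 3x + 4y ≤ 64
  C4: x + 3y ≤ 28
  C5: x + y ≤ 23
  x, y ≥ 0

Primal max cᵀx s.t. Ax ≤ b, x ≥ 0  →  Dual min bᵀy s.t. Aᵀy ≥ c, y ≥ 0.

Minimize: z = 34y1 + 61y2 + 64y3 + 28y4 + 23y5

Subject to:
  y1 + 3y2 + 3y3 + y4 + y5 ≥ 4
  4y1 + 4y2 + 4y3 + 3y4 + y5 ≥ 13
  y1, y2, y3, y4, y5 ≥ 0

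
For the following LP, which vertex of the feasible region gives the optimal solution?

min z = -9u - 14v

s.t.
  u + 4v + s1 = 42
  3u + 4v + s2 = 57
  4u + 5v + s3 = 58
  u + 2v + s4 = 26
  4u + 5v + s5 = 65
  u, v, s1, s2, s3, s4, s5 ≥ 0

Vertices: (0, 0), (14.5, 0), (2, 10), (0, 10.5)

Evaluate the objective at each vertex of the feasible region:
  z(0, 0) = 0
  z(14.5, 0) = -130.5
  z(2, 10) = -158  ←
  z(0, 10.5) = -147
The minimum is at u = 2, v = 10.

(2, 10)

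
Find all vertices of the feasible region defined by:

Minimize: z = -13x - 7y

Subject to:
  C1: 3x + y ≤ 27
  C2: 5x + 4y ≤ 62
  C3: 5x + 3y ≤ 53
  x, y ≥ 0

(0, 0), (9, 0), (7, 6), (5.2, 9), (0, 15.5)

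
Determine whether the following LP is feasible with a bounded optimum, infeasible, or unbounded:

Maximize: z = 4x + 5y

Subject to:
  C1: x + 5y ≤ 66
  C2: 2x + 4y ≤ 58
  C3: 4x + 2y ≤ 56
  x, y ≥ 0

Feasible with a bounded optimal solution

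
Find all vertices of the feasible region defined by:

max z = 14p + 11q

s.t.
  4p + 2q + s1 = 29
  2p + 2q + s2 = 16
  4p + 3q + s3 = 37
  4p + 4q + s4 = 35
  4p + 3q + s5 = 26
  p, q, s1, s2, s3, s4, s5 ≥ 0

(0, 0), (6.5, 0), (2, 6), (0, 8)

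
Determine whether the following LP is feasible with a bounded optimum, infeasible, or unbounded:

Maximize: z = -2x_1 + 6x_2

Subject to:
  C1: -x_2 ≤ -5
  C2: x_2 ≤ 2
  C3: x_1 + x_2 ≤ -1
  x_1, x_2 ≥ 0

Infeasible (no feasible solution exists)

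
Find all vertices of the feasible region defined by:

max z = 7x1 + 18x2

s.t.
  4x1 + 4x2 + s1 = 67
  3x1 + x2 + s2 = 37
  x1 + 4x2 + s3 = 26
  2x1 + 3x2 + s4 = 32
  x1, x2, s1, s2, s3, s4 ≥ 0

(0, 0), (12.33, 0), (11.29, 3.143), (10, 4), (0, 6.5)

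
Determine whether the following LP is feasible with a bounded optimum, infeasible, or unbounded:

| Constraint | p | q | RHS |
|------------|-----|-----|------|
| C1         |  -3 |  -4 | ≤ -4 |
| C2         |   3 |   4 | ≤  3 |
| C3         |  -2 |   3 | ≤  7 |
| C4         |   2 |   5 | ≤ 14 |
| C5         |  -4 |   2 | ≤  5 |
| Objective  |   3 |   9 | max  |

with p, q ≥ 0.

Infeasible (no feasible solution exists)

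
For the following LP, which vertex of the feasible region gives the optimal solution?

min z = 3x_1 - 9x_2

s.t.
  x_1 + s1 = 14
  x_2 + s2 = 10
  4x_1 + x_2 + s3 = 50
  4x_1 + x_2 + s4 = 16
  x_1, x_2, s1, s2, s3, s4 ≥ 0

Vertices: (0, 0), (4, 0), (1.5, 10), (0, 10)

Evaluate the objective at each vertex of the feasible region:
  z(0, 0) = 0
  z(4, 0) = 12
  z(1.5, 10) = -85.5
  z(0, 10) = -90  ←
The minimum is at x_1 = 0, x_2 = 10.

(0, 10)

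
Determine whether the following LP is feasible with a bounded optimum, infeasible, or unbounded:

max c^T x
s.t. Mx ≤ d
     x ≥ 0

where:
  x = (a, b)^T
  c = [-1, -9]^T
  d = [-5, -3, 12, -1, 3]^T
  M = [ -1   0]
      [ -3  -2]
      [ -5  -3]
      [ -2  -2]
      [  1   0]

Infeasible (no feasible solution exists)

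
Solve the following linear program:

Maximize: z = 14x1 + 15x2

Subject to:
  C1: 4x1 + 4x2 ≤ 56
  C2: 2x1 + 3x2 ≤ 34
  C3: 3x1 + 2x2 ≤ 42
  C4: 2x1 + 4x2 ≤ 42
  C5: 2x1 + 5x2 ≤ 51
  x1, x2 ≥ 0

Evaluate the objective at each vertex of the feasible region:
  z(0, 0) = 0
  z(14, 0) = 196
  z(8, 6) = 202  ←
  z(5, 8) = 190
  z(3, 9) = 177
  z(0, 10.2) = 153
The maximum is at x1 = 8, x2 = 6.

x1 = 8, x2 = 6, z = 202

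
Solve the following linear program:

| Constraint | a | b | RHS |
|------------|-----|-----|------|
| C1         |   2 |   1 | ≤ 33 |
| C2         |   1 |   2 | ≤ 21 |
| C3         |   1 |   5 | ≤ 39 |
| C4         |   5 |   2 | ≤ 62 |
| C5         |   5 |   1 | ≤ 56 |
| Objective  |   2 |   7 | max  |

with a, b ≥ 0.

Evaluate the objective at each vertex of the feasible region:
  z(0, 0) = 0
  z(11.2, 0) = 22.4
  z(10.11, 5.444) = 58.33
  z(9, 6) = 60  ←
  z(0, 7.8) = 54.6
The maximum is at a = 9, b = 6.

a = 9, b = 6, z = 60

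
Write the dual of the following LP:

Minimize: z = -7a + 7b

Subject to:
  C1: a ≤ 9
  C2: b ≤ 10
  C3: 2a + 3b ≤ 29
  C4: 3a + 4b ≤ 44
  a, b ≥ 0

Primal min cᵀx s.t. Ax ≤ b, x ≥ 0  →  Dual max −bᵀy s.t. Aᵀy ≥ −c, y ≥ 0.

Maximize: z = -9y1 - 10y2 - 29y3 - 44y4

Subject to:
  y1 + 2y3 + 3y4 ≥ 7
  y2 + 3y3 + 4y4 ≥ -7
  y1, y2, y3, y4 ≥ 0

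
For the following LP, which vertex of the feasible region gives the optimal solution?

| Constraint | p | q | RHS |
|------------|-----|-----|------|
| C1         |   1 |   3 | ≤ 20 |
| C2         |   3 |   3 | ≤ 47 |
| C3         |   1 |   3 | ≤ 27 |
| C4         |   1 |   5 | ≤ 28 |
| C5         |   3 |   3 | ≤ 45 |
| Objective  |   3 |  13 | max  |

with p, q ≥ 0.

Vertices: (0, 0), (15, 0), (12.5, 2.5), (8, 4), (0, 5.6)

Evaluate the objective at each vertex of the feasible region:
  z(0, 0) = 0
  z(15, 0) = 45
  z(12.5, 2.5) = 70
  z(8, 4) = 76  ←
  z(0, 5.6) = 72.8
The maximum is at p = 8, q = 4.

(8, 4)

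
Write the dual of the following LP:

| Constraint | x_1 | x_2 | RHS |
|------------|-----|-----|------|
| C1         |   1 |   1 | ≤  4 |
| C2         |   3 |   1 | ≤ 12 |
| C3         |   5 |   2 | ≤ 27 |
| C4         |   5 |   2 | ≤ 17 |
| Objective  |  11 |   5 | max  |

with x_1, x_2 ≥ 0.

Primal max cᵀx s.t. Ax ≤ b, x ≥ 0  →  Dual min bᵀy s.t. Aᵀy ≥ c, y ≥ 0.

Minimize: z = 4y1 + 12y2 + 27y3 + 17y4

Subject to:
  y1 + 3y2 + 5y3 + 5y4 ≥ 11
  y1 + y2 + 2y3 + 2y4 ≥ 5
  y1, y2, y3, y4 ≥ 0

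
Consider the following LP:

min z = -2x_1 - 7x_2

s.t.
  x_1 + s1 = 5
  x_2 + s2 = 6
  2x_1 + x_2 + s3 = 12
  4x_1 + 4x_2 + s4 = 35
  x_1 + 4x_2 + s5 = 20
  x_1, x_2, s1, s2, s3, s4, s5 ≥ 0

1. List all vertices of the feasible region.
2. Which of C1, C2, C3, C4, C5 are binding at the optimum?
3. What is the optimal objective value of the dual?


1. (0, 0), (5, 0), (5, 2), (4, 4), (0, 5)
2. C3, C5
3. -36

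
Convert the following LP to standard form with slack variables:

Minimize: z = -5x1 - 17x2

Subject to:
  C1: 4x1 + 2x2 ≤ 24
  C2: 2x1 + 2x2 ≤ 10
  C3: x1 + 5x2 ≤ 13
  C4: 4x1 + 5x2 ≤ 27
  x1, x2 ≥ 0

min z = -5x1 - 17x2

s.t.
  4x1 + 2x2 + s1 = 24
  2x1 + 2x2 + s2 = 10
  x1 + 5x2 + s3 = 13
  4x1 + 5x2 + s4 = 27
  x1, x2, s1, s2, s3, s4 ≥ 0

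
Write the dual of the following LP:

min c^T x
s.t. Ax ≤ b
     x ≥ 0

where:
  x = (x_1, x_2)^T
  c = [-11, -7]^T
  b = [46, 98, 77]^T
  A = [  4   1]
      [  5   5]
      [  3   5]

Primal min cᵀx s.t. Ax ≤ b, x ≥ 0  →  Dual max −bᵀy s.t. Aᵀy ≥ −c, y ≥ 0.

Maximize: z = -46y1 - 98y2 - 77y3

Subject to:
  4y1 + 5y2 + 3y3 ≥ 11
  y1 + 5y2 + 5y3 ≥ 7
  y1, y2, y3 ≥ 0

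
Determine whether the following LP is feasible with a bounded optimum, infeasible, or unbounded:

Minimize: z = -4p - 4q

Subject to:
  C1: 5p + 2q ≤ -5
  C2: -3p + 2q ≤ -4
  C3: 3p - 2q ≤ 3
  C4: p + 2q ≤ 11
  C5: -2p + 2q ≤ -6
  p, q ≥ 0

Infeasible (no feasible solution exists)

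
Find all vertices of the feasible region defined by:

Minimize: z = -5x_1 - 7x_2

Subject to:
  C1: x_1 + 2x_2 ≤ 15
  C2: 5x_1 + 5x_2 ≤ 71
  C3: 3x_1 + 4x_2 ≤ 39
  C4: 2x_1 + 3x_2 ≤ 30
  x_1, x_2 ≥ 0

(0, 0), (13, 0), (9, 3), (0, 7.5)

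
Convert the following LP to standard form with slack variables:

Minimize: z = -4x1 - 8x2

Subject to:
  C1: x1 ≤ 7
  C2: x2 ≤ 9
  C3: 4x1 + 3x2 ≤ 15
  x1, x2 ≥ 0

min z = -4x1 - 8x2

s.t.
  x1 + s1 = 7
  x2 + s2 = 9
  4x1 + 3x2 + s3 = 15
  x1, x2, s1, s2, s3 ≥ 0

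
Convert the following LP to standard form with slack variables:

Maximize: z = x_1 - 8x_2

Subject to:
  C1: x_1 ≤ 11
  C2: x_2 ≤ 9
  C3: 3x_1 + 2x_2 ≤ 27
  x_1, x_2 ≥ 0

max z = x_1 - 8x_2

s.t.
  x_1 + s1 = 11
  x_2 + s2 = 9
  3x_1 + 2x_2 + s3 = 27
  x_1, x_2, s1, s2, s3 ≥ 0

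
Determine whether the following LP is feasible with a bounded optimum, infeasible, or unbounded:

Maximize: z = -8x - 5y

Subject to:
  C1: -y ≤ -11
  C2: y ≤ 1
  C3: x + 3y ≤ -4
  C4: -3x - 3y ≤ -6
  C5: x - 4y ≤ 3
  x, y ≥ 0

Infeasible (no feasible solution exists)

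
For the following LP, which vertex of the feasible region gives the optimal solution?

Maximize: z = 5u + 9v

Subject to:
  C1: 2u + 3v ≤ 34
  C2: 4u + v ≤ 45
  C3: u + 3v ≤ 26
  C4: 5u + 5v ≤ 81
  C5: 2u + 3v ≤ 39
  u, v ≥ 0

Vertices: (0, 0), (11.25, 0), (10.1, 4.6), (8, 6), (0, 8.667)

Evaluate the objective at each vertex of the feasible region:
  z(0, 0) = 0
  z(11.25, 0) = 56.25
  z(10.1, 4.6) = 91.9
  z(8, 6) = 94  ←
  z(0, 8.667) = 78
The maximum is at u = 8, v = 6.

(8, 6)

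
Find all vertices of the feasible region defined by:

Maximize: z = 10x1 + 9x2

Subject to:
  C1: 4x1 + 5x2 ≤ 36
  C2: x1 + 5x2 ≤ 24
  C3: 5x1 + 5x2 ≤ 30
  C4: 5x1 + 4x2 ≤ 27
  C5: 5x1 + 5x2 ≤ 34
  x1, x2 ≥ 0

(0, 0), (5.4, 0), (3, 3), (1.5, 4.5), (0, 4.8)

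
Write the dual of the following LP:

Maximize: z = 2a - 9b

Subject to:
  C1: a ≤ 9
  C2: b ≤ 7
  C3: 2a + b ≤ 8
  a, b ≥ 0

Primal max cᵀx s.t. Ax ≤ b, x ≥ 0  →  Dual min bᵀy s.t. Aᵀy ≥ c, y ≥ 0.

Minimize: z = 9y1 + 7y2 + 8y3

Subject to:
  y1 + 2y3 ≥ 2
  y2 + y3 ≥ -9
  y1, y2, y3 ≥ 0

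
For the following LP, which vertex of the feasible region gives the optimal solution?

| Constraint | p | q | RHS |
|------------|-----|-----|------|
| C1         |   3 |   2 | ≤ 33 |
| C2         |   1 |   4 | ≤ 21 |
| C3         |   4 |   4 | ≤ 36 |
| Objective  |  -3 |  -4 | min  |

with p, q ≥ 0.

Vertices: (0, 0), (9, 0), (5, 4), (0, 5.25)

Evaluate the objective at each vertex of the feasible region:
  z(0, 0) = 0
  z(9, 0) = -27
  z(5, 4) = -31  ←
  z(0, 5.25) = -21
The minimum is at p = 5, q = 4.

(5, 4)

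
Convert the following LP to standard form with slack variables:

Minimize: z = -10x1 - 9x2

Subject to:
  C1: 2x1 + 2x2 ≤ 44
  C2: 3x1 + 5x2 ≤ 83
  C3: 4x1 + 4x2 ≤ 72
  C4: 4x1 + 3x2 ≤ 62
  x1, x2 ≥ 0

min z = -10x1 - 9x2

s.t.
  2x1 + 2x2 + s1 = 44
  3x1 + 5x2 + s2 = 83
  4x1 + 4x2 + s3 = 72
  4x1 + 3x2 + s4 = 62
  x1, x2, s1, s2, s3, s4 ≥ 0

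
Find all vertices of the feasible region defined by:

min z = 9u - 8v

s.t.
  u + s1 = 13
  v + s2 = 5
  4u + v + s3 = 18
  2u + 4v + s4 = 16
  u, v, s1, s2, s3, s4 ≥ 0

(0, 0), (4.5, 0), (4, 2), (0, 4)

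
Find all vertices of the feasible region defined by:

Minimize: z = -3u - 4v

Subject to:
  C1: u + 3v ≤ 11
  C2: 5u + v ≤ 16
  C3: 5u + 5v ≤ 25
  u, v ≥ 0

(0, 0), (3.2, 0), (2.75, 2.25), (2, 3), (0, 3.667)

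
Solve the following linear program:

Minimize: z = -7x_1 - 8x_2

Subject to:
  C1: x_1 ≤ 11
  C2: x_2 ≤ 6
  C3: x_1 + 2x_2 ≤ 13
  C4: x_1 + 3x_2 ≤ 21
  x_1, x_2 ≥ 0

Evaluate the objective at each vertex of the feasible region:
  z(0, 0) = 0
  z(11, 0) = -77
  z(11, 1) = -85  ←
  z(1, 6) = -55
  z(0, 6) = -48
The minimum is at x_1 = 11, x_2 = 1.

x_1 = 11, x_2 = 1, z = -85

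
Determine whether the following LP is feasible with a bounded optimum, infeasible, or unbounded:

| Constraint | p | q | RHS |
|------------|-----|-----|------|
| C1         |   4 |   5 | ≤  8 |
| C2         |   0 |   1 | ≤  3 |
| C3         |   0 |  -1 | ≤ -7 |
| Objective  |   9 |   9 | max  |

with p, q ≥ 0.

Infeasible (no feasible solution exists)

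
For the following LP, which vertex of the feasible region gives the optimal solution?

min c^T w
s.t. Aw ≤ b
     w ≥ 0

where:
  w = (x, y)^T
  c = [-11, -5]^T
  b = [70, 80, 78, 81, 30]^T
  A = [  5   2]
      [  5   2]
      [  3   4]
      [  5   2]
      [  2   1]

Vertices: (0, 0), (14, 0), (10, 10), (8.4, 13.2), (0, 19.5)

Evaluate the objective at each vertex of the feasible region:
  z(0, 0) = 0
  z(14, 0) = -154
  z(10, 10) = -160  ←
  z(8.4, 13.2) = -158.4
  z(0, 19.5) = -97.5
The minimum is at x = 10, y = 10.

(10, 10)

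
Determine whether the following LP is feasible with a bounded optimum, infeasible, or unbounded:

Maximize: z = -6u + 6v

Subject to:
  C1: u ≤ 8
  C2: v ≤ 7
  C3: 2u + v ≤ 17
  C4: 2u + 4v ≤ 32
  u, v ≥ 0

Feasible with a bounded optimal solution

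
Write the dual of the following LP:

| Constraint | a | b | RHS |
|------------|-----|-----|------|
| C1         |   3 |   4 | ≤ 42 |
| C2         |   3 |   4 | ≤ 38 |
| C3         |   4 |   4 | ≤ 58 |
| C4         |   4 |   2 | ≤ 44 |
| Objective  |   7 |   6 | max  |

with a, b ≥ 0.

Primal max cᵀx s.t. Ax ≤ b, x ≥ 0  →  Dual min bᵀy s.t. Aᵀy ≥ c, y ≥ 0.

Minimize: z = 42y1 + 38y2 + 58y3 + 44y4

Subject to:
  3y1 + 3y2 + 4y3 + 4y4 ≥ 7
  4y1 + 4y2 + 4y3 + 2y4 ≥ 6
  y1, y2, y3, y4 ≥ 0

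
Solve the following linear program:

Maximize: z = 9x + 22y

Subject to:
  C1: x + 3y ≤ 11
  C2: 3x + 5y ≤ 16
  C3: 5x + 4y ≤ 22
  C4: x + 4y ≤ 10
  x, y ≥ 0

Evaluate the objective at each vertex of the feasible region:
  z(0, 0) = 0
  z(4.4, 0) = 39.6
  z(3.538, 1.077) = 55.54
  z(2, 2) = 62  ←
  z(0, 2.5) = 55
The maximum is at x = 2, y = 2.

x = 2, y = 2, z = 62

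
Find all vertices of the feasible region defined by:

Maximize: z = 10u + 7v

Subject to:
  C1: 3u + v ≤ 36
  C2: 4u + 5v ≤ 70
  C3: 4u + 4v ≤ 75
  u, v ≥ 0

(0, 0), (12, 0), (10, 6), (0, 14)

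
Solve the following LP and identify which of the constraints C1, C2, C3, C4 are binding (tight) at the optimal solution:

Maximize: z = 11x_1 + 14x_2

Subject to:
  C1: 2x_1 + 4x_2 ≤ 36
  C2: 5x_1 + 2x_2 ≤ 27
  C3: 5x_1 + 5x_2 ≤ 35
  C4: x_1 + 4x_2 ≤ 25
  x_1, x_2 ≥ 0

At x_1 = 1, x_2 = 6, compute slack b - a·x for each constraint:
  C1: 36 − 26 = 10  (slack)
  C2: 27 − 17 = 10  (slack)
  C3: 35 − 35 = 0  (binding)
  C4: 25 − 25 = 0  (binding)

Optimal: x_1 = 1, x_2 = 6
Binding: C3, C4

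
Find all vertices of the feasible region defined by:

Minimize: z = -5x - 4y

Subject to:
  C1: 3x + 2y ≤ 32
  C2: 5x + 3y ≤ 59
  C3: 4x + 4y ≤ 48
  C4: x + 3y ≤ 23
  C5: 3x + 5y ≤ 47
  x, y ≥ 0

(0, 0), (10.67, 0), (8, 4), (6.5, 5.5), (0, 7.667)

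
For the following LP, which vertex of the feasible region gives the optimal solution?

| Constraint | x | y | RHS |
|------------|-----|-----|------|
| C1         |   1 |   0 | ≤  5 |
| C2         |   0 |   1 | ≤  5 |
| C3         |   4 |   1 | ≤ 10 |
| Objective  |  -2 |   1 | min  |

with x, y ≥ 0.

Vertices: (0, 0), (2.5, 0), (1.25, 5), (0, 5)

Evaluate the objective at each vertex of the feasible region:
  z(0, 0) = 0
  z(2.5, 0) = -5  ←
  z(1.25, 5) = 2.5
  z(0, 5) = 5
The minimum is at x = 2.5, y = 0.

(2.5, 0)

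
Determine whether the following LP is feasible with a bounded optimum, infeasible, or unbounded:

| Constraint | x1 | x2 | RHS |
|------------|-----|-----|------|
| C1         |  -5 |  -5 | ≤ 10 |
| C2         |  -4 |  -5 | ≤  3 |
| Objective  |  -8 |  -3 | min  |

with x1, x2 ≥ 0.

Unbounded (objective can decrease without bound)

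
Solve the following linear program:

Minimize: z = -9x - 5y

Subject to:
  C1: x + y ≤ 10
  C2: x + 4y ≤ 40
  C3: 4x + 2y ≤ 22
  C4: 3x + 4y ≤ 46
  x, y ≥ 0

Evaluate the objective at each vertex of the feasible region:
  z(0, 0) = 0
  z(5.5, 0) = -49.5
  z(1, 9) = -54  ←
  z(0, 10) = -50
The minimum is at x = 1, y = 9.

x = 1, y = 9, z = -54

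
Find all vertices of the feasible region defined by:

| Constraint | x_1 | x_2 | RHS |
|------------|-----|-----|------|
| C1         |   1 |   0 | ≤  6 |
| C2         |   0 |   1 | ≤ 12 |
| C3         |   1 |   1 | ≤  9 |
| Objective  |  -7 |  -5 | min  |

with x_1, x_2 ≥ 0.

(0, 0), (6, 0), (6, 3), (0, 9)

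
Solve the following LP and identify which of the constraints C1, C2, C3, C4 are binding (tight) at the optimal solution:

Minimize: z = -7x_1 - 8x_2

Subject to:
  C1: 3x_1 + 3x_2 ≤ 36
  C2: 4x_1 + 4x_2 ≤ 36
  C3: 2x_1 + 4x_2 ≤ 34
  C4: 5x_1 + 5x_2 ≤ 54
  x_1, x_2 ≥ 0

At x_1 = 1, x_2 = 8, compute slack b - a·x for each constraint:
  C1: 36 − 27 = 9  (slack)
  C2: 36 − 36 = 0  (binding)
  C3: 34 − 34 = 0  (binding)
  C4: 54 − 45 = 9  (slack)

Optimal: x_1 = 1, x_2 = 8
Binding: C2, C3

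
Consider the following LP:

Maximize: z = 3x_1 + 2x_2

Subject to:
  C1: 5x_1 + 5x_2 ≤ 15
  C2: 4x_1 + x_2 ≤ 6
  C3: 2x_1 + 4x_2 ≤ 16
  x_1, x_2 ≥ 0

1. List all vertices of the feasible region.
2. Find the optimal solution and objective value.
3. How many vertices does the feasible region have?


1. (0, 0), (1.5, 0), (1, 2), (0, 3)
2. x_1 = 1, x_2 = 2, z = 7
3. 4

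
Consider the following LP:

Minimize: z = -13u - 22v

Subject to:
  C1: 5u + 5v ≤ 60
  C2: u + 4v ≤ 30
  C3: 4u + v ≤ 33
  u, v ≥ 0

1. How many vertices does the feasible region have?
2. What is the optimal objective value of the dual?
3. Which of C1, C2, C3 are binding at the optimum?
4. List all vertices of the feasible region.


1. 5
2. -210
3. C1, C2
4. (0, 0), (8.25, 0), (7, 5), (6, 6), (0, 7.5)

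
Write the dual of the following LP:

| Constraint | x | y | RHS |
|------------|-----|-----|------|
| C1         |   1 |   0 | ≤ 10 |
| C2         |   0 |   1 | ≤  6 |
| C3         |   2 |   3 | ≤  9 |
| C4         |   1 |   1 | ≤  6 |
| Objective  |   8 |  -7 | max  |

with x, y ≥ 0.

Primal max cᵀx s.t. Ax ≤ b, x ≥ 0  →  Dual min bᵀy s.t. Aᵀy ≥ c, y ≥ 0.

Minimize: z = 10y1 + 6y2 + 9y3 + 6y4

Subject to:
  y1 + 2y3 + y4 ≥ 8
  y2 + 3y3 + y4 ≥ -7
  y1, y2, y3, y4 ≥ 0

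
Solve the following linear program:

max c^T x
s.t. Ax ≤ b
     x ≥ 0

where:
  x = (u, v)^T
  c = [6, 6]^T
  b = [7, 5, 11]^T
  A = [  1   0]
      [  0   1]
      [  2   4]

Evaluate the objective at each vertex of the feasible region:
  z(0, 0) = 0
  z(5.5, 0) = 33  ←
  z(0, 2.75) = 16.5
The maximum is at u = 5.5, v = 0.

u = 5.5, v = 0, z = 33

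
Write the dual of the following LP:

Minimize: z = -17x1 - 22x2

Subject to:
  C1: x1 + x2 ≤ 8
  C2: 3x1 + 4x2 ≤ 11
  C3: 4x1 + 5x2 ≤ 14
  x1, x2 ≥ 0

Primal min cᵀx s.t. Ax ≤ b, x ≥ 0  →  Dual max −bᵀy s.t. Aᵀy ≥ −c, y ≥ 0.

Maximize: z = -8y1 - 11y2 - 14y3

Subject to:
  y1 + 3y2 + 4y3 ≥ 17
  y1 + 4y2 + 5y3 ≥ 22
  y1, y2, y3 ≥ 0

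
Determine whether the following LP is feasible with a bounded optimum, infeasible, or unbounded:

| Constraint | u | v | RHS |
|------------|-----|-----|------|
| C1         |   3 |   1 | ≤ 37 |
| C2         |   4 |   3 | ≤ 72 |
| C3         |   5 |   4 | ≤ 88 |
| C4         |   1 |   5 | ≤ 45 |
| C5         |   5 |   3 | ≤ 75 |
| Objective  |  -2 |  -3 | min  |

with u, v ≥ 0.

Feasible with a bounded optimal solution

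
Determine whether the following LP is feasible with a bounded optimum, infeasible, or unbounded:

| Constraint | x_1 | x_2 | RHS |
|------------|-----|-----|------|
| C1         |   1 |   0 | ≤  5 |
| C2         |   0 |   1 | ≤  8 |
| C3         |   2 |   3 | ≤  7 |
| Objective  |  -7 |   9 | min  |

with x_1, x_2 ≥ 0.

Feasible with a bounded optimal solution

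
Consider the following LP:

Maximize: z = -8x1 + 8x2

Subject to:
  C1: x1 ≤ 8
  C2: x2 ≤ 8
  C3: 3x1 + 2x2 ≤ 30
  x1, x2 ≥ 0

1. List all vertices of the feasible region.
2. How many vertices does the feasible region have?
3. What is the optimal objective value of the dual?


1. (0, 0), (8, 0), (8, 3), (4.667, 8), (0, 8)
2. 5
3. 64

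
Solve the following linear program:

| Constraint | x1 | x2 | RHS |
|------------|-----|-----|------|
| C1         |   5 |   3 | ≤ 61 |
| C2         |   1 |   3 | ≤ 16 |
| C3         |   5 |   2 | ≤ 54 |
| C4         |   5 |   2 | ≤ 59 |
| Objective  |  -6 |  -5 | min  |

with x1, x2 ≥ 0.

Evaluate the objective at each vertex of the feasible region:
  z(0, 0) = 0
  z(10.8, 0) = -64.8
  z(10, 2) = -70  ←
  z(0, 5.333) = -26.67
The minimum is at x1 = 10, x2 = 2.

x1 = 10, x2 = 2, z = -70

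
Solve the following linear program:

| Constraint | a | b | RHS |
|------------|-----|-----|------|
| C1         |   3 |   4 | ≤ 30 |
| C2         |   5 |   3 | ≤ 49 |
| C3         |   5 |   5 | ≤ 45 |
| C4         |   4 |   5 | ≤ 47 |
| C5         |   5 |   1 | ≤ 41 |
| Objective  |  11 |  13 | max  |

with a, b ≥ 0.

Evaluate the objective at each vertex of the feasible region:
  z(0, 0) = 0
  z(8.2, 0) = 90.2
  z(8, 1) = 101
  z(6, 3) = 105  ←
  z(0, 7.5) = 97.5
The maximum is at a = 6, b = 3.

a = 6, b = 3, z = 105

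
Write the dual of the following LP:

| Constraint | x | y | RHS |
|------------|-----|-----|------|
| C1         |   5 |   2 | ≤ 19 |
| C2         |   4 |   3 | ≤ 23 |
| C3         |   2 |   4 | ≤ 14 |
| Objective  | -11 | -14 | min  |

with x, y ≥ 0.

Primal min cᵀx s.t. Ax ≤ b, x ≥ 0  →  Dual max −bᵀy s.t. Aᵀy ≥ −c, y ≥ 0.

Maximize: z = -19y1 - 23y2 - 14y3

Subject to:
  5y1 + 4y2 + 2y3 ≥ 11
  2y1 + 3y2 + 4y3 ≥ 14
  y1, y2, y3 ≥ 0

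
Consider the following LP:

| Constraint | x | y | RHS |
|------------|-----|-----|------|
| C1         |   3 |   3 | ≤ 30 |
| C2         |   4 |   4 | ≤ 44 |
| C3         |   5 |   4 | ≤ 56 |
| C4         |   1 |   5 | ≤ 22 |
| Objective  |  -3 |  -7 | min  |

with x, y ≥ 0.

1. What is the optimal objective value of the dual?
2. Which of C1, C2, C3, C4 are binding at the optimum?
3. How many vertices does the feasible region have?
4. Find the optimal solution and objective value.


1. -42
2. C1, C4
3. 4
4. x = 7, y = 3, z = -42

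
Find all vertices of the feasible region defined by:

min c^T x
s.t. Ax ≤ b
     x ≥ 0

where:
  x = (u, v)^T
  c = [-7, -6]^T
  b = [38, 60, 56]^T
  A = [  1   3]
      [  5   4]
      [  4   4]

(0, 0), (12, 0), (4, 10), (2, 12), (0, 12.67)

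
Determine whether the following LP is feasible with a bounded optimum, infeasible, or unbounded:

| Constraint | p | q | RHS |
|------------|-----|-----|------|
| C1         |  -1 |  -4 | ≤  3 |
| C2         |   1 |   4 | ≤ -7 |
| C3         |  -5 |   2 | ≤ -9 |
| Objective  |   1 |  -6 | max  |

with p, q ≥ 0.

Infeasible (no feasible solution exists)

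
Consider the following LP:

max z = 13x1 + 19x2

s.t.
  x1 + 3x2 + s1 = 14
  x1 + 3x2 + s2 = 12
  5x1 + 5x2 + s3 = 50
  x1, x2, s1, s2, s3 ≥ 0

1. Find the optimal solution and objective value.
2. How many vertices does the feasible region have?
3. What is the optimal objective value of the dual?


1. x1 = 9, x2 = 1, z = 136
2. 4
3. 136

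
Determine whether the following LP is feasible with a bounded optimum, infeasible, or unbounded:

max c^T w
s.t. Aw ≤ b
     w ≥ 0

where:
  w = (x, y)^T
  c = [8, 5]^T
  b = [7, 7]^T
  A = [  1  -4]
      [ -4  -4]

Unbounded (objective can increase without bound)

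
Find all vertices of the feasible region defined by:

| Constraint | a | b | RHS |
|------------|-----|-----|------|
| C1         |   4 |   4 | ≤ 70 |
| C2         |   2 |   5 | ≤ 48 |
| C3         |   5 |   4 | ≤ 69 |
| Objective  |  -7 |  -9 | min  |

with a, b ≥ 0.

(0, 0), (13.8, 0), (9, 6), (0, 9.6)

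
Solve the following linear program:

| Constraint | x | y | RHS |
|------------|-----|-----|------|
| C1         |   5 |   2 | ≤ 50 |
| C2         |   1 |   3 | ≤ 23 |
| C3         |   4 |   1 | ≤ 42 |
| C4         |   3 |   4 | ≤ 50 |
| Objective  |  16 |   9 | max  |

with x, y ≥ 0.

Evaluate the objective at each vertex of the feasible region:
  z(0, 0) = 0
  z(10, 0) = 160
  z(8, 5) = 173  ←
  z(0, 7.667) = 69
The maximum is at x = 8, y = 5.

x = 8, y = 5, z = 173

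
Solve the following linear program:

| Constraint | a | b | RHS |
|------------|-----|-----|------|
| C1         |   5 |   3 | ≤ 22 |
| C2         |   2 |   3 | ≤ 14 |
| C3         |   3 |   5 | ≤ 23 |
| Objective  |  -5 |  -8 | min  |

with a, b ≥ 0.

Evaluate the objective at each vertex of the feasible region:
  z(0, 0) = 0
  z(4.4, 0) = -22
  z(2.667, 2.889) = -36.44
  z(1, 4) = -37  ←
  z(0, 4.6) = -36.8
The minimum is at a = 1, b = 4.

a = 1, b = 4, z = -37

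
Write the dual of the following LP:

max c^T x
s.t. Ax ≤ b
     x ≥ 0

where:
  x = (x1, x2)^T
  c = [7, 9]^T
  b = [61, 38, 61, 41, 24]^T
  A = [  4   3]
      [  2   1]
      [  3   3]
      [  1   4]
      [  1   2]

Primal max cᵀx s.t. Ax ≤ b, x ≥ 0  →  Dual min bᵀy s.t. Aᵀy ≥ c, y ≥ 0.

Minimize: z = 61y1 + 38y2 + 61y3 + 41y4 + 24y5

Subject to:
  4y1 + 2y2 + 3y3 + y4 + y5 ≥ 7
  3y1 + y2 + 3y3 + 4y4 + 2y5 ≥ 9
  y1, y2, y3, y4, y5 ≥ 0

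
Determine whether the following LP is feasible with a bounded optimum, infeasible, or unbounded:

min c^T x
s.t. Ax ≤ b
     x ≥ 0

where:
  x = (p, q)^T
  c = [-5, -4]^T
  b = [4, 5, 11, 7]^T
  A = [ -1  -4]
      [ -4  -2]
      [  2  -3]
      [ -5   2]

Unbounded (objective can decrease without bound)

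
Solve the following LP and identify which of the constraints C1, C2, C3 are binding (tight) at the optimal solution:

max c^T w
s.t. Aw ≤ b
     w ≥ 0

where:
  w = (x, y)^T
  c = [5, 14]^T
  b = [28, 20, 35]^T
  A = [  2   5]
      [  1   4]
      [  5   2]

At x = 4, y = 4, compute slack b - a·x for each constraint:
  C1: 28 − 28 = 0  (binding)
  C2: 20 − 20 = 0  (binding)
  C3: 35 − 28 = 7  (slack)

Optimal: x = 4, y = 4
Binding: C1, C2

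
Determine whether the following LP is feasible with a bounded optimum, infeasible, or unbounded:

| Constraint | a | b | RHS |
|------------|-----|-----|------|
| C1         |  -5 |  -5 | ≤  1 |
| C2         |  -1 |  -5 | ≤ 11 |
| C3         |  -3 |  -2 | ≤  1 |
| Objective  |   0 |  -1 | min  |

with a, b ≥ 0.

Unbounded (objective can decrease without bound)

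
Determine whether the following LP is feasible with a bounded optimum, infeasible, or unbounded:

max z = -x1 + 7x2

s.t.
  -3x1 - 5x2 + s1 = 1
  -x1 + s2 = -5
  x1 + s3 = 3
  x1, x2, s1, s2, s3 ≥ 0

Infeasible (no feasible solution exists)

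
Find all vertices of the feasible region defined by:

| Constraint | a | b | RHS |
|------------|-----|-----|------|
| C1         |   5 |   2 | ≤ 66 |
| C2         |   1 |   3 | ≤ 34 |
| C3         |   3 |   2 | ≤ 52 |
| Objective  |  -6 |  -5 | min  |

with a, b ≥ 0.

(0, 0), (13.2, 0), (10, 8), (0, 11.33)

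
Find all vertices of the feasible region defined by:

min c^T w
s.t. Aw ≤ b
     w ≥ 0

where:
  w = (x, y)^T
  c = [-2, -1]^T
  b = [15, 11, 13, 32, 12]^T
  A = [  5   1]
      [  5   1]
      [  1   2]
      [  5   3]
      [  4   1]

(0, 0), (2.2, 0), (1, 6), (0, 6.5)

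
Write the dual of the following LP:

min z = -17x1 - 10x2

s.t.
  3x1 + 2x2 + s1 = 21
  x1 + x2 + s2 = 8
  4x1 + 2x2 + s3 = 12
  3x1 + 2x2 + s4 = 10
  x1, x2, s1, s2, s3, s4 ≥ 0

Primal min cᵀx s.t. Ax ≤ b, x ≥ 0  →  Dual max −bᵀy s.t. Aᵀy ≥ −c, y ≥ 0.

Maximize: z = -21y1 - 8y2 - 12y3 - 10y4

Subject to:
  3y1 + y2 + 4y3 + 3y4 ≥ 17
  2y1 + y2 + 2y3 + 2y4 ≥ 10
  y1, y2, y3, y4 ≥ 0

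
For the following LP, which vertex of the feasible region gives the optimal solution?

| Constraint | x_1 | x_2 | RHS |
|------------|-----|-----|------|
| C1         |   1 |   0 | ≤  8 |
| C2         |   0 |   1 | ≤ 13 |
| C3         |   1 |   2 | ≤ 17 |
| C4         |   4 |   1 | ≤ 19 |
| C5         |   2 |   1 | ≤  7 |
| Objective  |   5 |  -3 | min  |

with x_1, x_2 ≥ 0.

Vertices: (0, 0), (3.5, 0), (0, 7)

Evaluate the objective at each vertex of the feasible region:
  z(0, 0) = 0
  z(3.5, 0) = 17.5
  z(0, 7) = -21  ←
The minimum is at x_1 = 0, x_2 = 7.

(0, 7)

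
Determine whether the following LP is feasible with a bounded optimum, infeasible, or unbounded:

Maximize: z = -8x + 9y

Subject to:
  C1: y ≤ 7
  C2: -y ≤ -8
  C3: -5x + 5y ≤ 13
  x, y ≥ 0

Infeasible (no feasible solution exists)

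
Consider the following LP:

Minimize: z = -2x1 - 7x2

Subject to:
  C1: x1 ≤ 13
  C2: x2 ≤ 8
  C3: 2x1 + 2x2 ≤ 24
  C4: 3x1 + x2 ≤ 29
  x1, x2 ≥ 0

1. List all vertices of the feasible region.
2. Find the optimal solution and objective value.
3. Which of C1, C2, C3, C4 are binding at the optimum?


1. (0, 0), (9.667, 0), (8.5, 3.5), (4, 8), (0, 8)
2. x1 = 4, x2 = 8, z = -64
3. C2, C3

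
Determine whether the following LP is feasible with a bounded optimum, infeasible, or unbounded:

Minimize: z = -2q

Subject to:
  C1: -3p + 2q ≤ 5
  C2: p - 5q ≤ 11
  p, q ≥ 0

Unbounded (objective can decrease without bound)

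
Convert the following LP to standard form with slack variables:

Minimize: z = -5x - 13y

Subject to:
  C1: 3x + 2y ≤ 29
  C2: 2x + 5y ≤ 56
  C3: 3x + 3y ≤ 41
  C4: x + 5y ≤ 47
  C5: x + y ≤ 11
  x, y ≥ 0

min z = -5x - 13y

s.t.
  3x + 2y + s1 = 29
  2x + 5y + s2 = 56
  3x + 3y + s3 = 41
  x + 5y + s4 = 47
  x + y + s5 = 11
  x, y, s1, s2, s3, s4, s5 ≥ 0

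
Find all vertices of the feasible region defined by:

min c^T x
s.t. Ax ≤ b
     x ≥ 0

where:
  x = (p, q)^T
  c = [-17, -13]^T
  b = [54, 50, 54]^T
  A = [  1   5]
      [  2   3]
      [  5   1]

(0, 0), (10.8, 0), (9, 9), (0, 10.8)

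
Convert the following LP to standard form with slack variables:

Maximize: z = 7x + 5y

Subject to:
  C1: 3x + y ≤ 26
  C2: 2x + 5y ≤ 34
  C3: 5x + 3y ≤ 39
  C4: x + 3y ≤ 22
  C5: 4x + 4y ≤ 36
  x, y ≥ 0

max z = 7x + 5y

s.t.
  3x + y + s1 = 26
  2x + 5y + s2 = 34
  5x + 3y + s3 = 39
  x + 3y + s4 = 22
  4x + 4y + s5 = 36
  x, y, s1, s2, s3, s4, s5 ≥ 0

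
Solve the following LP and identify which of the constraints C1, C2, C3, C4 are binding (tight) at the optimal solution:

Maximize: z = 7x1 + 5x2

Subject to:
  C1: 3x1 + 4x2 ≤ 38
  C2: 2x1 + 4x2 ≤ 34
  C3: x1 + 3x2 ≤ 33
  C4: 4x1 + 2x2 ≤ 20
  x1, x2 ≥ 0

At x1 = 1, x2 = 8, compute slack b - a·x for each constraint:
  C1: 38 − 35 = 3  (slack)
  C2: 34 − 34 = 0  (binding)
  C3: 33 − 25 = 8  (slack)
  C4: 20 − 20 = 0  (binding)

Optimal: x1 = 1, x2 = 8
Binding: C2, C4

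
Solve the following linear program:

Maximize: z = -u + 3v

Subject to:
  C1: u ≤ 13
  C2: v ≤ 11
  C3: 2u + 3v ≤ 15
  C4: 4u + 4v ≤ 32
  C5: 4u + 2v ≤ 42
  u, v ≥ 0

Evaluate the objective at each vertex of the feasible region:
  z(0, 0) = 0
  z(7.5, 0) = -7.5
  z(0, 5) = 15  ←
The maximum is at u = 0, v = 5.

u = 0, v = 5, z = 15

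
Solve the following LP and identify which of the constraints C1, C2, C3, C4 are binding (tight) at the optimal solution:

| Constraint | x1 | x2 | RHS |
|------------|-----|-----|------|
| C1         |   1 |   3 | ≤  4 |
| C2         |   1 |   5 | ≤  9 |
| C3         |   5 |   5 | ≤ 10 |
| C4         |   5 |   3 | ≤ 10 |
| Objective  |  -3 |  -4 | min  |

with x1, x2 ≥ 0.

At x1 = 1, x2 = 1, compute slack b - a·x for each constraint:
  C1: 4 − 4 = 0  (binding)
  C2: 9 − 6 = 3  (slack)
  C3: 10 − 10 = 0  (binding)
  C4: 10 − 8 = 2  (slack)

Optimal: x1 = 1, x2 = 1
Binding: C1, C3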